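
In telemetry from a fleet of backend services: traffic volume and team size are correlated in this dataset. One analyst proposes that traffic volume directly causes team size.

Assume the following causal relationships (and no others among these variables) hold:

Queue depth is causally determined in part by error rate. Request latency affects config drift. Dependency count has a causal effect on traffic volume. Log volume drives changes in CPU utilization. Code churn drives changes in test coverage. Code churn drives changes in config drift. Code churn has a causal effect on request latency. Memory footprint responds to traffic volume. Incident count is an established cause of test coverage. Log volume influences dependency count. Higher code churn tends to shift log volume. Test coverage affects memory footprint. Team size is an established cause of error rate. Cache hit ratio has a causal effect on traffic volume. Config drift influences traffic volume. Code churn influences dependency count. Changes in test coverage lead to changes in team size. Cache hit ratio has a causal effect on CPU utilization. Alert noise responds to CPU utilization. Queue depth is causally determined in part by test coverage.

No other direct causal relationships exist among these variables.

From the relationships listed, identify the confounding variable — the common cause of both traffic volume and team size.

code churn

Code churn has a causal path to traffic volume (code churn → dependency count → traffic volume) and a separate causal path to team size (code churn → test coverage → team size), so it is a common cause of both.
No stated relationship gives traffic volume a causal route to team size, so the correlation is explained by the shared upstream cause rather than a direct effect.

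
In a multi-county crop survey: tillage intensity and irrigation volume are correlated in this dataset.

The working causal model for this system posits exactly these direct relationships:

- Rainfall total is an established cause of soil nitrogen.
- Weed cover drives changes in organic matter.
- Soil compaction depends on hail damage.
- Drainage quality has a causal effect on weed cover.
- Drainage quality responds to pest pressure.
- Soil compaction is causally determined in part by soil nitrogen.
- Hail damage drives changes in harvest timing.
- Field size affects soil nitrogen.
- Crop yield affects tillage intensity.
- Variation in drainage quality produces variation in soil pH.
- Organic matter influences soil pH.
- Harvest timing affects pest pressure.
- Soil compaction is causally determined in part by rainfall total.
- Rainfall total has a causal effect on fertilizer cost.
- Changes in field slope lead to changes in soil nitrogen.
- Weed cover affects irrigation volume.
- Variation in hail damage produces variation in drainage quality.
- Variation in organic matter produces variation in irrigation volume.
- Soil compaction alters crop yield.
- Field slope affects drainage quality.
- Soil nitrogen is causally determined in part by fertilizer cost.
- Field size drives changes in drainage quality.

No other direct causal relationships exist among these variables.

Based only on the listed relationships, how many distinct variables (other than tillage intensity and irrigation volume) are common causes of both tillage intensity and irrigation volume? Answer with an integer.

The common causes are: field size (to tillage intensity via field size → soil nitrogen → soil compaction → crop yield → tillage intensity; to irrigation volume via field size → drainage quality → weed cover → irrigation volume); field slope (to tillage intensity via field slope → soil nitrogen → soil compaction → crop yield → tillage intensity; to irrigation volume via field slope → drainage quality → weed cover → irrigation volume); hail damage (to tillage intensity via hail damage → soil compaction → crop yield → tillage intensity; to irrigation volume via hail damage → drainage quality → weed cover → irrigation volume).
Every other variable lacks a causal path to at least one of tillage intensity and irrigation volume.

3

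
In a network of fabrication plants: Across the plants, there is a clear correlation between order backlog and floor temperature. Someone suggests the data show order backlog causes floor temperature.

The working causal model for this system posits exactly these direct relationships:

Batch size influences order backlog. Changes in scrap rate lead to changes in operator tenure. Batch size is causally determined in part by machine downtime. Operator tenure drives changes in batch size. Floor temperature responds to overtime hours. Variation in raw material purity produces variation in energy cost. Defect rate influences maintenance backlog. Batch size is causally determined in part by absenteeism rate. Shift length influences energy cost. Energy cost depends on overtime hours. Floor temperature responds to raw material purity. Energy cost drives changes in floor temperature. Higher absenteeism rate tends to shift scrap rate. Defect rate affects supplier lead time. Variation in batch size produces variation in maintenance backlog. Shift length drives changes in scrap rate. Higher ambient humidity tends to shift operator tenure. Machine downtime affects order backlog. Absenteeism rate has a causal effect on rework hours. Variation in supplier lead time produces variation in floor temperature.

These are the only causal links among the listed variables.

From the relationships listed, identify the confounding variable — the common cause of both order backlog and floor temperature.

Shift length has a causal path to order backlog (shift length → scrap rate → operator tenure → batch size → order backlog) and a separate causal path to floor temperature (shift length → energy cost → floor temperature), so it is a common cause of both.
No stated relationship gives order backlog a causal route to floor temperature, so the correlation is explained by the shared upstream cause rather than a direct effect.

shift length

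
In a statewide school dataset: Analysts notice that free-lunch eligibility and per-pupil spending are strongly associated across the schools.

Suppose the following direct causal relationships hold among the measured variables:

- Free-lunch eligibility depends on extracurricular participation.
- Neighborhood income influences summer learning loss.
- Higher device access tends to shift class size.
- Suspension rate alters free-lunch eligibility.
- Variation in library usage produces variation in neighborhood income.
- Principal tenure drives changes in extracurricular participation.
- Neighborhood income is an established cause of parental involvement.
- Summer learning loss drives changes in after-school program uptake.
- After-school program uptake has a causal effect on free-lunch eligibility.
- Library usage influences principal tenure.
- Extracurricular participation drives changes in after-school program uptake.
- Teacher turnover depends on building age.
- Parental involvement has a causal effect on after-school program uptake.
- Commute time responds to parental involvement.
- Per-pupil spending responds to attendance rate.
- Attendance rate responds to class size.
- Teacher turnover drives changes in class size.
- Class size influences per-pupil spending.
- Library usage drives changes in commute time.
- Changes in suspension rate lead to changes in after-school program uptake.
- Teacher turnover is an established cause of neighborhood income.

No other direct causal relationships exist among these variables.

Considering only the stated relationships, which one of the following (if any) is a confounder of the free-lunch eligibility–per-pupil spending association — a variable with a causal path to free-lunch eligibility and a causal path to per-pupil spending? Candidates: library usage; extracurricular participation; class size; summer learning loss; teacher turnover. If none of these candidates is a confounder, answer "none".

Teacher turnover causes free-lunch eligibility (teacher turnover → neighborhood income → parental involvement → after-school program uptake → free-lunch eligibility) and also causes per-pupil spending (teacher turnover → class size → per-pupil spending); it is a common cause of both.
Each of the other candidates lacks a causal path to at least one of free-lunch eligibility and per-pupil spending, so they do not confound the relationship.

teacher turnover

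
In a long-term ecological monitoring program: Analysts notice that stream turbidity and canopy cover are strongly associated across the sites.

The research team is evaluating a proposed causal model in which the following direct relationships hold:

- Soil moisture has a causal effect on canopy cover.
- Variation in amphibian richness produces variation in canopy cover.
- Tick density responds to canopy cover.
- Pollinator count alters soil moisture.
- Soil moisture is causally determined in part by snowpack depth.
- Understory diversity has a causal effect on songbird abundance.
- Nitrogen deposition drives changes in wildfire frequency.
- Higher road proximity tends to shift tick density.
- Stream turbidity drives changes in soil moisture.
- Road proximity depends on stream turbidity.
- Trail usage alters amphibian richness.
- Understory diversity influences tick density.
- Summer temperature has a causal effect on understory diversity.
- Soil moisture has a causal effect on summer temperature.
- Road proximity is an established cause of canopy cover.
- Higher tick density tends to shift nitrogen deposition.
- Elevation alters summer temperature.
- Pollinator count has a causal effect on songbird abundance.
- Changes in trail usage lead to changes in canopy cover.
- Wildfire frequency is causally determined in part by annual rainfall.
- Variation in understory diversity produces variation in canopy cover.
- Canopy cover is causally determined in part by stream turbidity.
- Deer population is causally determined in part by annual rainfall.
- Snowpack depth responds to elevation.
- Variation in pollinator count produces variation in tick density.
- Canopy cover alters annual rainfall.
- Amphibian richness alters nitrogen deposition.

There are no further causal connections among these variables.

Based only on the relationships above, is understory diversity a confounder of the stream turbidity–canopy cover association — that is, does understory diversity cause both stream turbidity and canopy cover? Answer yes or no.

Understory diversity has no stated causal path to stream turbidity. A confounder must cause both variables, so understory diversity does not qualify.

no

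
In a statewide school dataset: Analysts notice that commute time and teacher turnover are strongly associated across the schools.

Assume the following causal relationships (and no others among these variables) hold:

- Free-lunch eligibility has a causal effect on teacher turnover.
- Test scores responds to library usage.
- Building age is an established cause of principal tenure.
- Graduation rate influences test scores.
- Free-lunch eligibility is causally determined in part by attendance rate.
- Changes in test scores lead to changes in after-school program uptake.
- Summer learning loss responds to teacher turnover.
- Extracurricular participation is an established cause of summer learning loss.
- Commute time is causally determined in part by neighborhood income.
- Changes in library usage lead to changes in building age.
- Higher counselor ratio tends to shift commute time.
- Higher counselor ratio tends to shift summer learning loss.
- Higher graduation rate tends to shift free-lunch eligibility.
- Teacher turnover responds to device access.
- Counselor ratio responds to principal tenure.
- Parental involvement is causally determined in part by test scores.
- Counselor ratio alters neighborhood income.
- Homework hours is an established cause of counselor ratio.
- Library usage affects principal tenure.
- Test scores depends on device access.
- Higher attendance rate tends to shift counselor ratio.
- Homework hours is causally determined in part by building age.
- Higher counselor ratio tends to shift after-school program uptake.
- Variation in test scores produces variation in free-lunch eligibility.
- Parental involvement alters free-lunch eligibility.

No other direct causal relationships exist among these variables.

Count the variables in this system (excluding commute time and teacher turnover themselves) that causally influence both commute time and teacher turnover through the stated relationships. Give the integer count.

The common causes are: attendance rate (to commute time via attendance rate → counselor ratio → commute time; to teacher turnover via attendance rate → free-lunch eligibility → teacher turnover); library usage (to commute time via library usage → principal tenure → counselor ratio → commute time; to teacher turnover via library usage → test scores → free-lunch eligibility → teacher turnover).
Every other variable lacks a causal path to at least one of commute time and teacher turnover.

2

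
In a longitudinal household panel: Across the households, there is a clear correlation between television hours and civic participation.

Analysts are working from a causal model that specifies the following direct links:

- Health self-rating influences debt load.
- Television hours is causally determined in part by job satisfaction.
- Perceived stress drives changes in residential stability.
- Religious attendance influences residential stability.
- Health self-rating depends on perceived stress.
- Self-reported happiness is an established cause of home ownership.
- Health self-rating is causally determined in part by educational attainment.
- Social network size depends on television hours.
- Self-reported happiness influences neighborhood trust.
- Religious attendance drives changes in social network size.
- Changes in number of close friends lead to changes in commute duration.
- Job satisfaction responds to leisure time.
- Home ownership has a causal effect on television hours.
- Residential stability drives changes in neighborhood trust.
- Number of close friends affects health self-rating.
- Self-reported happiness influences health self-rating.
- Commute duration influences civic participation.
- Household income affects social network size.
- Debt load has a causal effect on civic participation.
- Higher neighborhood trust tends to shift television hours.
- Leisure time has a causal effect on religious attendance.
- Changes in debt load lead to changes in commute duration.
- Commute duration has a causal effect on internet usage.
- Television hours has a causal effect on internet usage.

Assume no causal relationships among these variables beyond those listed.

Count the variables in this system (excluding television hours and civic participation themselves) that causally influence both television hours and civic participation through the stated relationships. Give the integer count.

The common causes are: perceived stress (to television hours via perceived stress → residential stability → neighborhood trust → television hours; to civic participation via perceived stress → health self-rating → debt load → civic participation); self-reported happiness (to television hours via self-reported happiness → home ownership → television hours; to civic participation via self-reported happiness → health self-rating → debt load → civic participation).
Every other variable lacks a causal path to at least one of television hours and civic participation.

2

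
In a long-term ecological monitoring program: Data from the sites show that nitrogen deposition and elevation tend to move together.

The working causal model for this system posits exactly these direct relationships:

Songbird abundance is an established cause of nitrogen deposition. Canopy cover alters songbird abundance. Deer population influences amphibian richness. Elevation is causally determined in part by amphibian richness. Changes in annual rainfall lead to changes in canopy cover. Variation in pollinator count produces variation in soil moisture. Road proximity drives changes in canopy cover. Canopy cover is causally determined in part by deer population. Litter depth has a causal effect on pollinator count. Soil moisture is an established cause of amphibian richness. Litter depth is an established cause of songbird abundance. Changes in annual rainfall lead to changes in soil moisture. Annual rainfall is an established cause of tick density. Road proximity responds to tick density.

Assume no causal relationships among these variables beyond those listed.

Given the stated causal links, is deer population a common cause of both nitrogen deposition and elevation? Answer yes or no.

yes

Deer population has a causal path to nitrogen deposition (deer population → canopy cover → songbird abundance → nitrogen deposition) and to elevation (deer population → amphibian richness → elevation), so it is a common cause of both — a confounder.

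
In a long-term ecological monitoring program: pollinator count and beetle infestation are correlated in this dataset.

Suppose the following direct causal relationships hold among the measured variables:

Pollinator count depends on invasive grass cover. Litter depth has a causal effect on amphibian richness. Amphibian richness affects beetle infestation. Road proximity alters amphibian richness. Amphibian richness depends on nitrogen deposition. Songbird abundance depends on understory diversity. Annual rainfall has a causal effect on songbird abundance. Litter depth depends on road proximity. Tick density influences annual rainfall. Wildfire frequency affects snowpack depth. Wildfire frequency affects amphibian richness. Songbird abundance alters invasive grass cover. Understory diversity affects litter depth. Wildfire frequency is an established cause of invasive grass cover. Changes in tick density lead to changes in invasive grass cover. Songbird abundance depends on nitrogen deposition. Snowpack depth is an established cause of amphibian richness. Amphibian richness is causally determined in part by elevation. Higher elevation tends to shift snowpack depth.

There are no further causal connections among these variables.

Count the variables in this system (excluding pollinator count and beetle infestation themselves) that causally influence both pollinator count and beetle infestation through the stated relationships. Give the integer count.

3

The common causes are: nitrogen deposition (to pollinator count via nitrogen deposition → songbird abundance → invasive grass cover → pollinator count; to beetle infestation via nitrogen deposition → amphibian richness → beetle infestation); understory diversity (to pollinator count via understory diversity → songbird abundance → invasive grass cover → pollinator count; to beetle infestation via understory diversity → litter depth → amphibian richness → beetle infestation); wildfire frequency (to pollinator count via wildfire frequency → invasive grass cover → pollinator count; to beetle infestation via wildfire frequency → amphibian richness → beetle infestation).
Every other variable lacks a causal path to at least one of pollinator count and beetle infestation.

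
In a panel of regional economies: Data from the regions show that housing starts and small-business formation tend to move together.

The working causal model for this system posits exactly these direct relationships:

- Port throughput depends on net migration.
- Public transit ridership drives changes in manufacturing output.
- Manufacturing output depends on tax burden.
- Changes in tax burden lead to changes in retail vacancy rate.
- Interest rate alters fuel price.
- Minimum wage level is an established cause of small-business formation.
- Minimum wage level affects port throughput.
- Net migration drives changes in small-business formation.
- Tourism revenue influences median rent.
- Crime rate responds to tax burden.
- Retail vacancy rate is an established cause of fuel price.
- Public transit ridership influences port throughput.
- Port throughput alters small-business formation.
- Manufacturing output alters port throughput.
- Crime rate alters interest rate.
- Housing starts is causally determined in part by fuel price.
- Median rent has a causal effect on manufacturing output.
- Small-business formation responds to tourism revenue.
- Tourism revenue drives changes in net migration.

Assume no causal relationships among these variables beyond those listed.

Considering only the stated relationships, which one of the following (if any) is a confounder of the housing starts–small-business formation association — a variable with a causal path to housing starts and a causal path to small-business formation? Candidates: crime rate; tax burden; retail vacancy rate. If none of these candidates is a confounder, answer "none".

Tax burden causes housing starts (tax burden → retail vacancy rate → fuel price → housing starts) and also causes small-business formation (tax burden → manufacturing output → port throughput → small-business formation); it is a common cause of both.
Each of the other candidates lacks a causal path to at least one of housing starts and small-business formation, so they do not confound the relationship.

tax burden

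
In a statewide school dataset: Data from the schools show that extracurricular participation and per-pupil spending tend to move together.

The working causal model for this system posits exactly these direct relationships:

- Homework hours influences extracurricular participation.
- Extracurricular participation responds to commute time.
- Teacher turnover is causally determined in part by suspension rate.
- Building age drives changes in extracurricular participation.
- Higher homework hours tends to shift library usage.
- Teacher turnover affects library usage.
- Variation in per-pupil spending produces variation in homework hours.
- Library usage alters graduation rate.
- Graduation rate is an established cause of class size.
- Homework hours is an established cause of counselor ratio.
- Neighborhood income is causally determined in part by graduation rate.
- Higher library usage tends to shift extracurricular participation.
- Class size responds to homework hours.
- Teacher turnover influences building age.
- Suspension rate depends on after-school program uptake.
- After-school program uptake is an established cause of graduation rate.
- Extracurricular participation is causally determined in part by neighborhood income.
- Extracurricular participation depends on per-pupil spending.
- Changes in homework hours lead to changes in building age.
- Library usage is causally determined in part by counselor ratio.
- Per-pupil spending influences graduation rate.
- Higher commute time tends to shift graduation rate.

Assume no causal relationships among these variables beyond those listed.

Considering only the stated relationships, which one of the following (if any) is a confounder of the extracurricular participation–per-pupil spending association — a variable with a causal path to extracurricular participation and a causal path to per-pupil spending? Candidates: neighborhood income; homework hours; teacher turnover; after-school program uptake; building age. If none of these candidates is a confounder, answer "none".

None of the listed candidates has causal paths to both extracurricular participation and per-pupil spending in the stated relationships, so none is a common cause.

none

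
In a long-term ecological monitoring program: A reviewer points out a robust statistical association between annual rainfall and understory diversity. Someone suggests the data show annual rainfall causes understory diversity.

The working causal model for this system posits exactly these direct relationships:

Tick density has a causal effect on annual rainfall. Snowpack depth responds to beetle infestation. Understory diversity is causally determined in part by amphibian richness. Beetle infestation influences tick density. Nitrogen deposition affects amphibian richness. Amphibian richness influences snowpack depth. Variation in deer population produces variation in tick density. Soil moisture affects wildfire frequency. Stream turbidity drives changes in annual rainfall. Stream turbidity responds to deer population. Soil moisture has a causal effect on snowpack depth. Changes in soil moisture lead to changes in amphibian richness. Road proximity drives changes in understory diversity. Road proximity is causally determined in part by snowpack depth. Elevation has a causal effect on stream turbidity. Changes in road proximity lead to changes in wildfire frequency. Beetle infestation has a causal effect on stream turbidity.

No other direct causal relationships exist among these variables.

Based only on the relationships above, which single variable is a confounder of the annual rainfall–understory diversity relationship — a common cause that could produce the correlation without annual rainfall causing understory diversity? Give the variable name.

beetle infestation

Beetle infestation has a causal path to annual rainfall (beetle infestation → stream turbidity → annual rainfall) and a separate causal path to understory diversity (beetle infestation → snowpack depth → road proximity → understory diversity), so it is a common cause of both.
No stated relationship gives annual rainfall a causal route to understory diversity, so the correlation is explained by the shared upstream cause rather than a direct effect.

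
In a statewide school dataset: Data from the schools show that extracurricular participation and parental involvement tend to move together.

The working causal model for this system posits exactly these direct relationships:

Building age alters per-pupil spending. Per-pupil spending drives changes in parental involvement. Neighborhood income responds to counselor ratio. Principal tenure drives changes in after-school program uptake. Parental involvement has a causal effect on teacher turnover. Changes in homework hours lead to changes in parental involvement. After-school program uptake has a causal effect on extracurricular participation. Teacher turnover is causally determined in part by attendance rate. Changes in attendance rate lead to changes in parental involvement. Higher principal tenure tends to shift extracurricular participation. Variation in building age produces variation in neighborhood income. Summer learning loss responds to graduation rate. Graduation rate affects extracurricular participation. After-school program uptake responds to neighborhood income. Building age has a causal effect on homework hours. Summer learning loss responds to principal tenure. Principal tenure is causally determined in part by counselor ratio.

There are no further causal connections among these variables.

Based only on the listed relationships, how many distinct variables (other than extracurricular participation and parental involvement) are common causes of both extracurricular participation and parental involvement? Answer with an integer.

1

The common causes are: building age (to extracurricular participation via building age → neighborhood income → after-school program uptake → extracurricular participation; to parental involvement via building age → homework hours → parental involvement).
Every other variable lacks a causal path to at least one of extracurricular participation and parental involvement.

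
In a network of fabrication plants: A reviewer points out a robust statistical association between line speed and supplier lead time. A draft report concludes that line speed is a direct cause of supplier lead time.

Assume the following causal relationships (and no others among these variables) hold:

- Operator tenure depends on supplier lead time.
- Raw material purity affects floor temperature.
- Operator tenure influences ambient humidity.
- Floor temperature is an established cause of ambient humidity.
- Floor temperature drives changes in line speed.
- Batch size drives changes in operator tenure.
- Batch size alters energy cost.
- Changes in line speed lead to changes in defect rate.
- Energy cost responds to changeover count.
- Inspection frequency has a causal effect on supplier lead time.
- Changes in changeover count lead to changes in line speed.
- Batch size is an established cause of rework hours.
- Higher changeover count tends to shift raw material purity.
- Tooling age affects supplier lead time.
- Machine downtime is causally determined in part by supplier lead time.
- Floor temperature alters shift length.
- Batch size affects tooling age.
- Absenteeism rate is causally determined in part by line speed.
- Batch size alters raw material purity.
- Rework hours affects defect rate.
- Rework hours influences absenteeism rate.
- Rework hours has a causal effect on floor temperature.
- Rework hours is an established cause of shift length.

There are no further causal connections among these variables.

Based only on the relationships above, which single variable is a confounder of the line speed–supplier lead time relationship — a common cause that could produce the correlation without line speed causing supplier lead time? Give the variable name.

batch size

Batch size has a causal path to line speed (batch size → rework hours → floor temperature → line speed) and a separate causal path to supplier lead time (batch size → tooling age → supplier lead time), so it is a common cause of both.
No stated relationship gives line speed a causal route to supplier lead time, so the correlation is explained by the shared upstream cause rather than a direct effect.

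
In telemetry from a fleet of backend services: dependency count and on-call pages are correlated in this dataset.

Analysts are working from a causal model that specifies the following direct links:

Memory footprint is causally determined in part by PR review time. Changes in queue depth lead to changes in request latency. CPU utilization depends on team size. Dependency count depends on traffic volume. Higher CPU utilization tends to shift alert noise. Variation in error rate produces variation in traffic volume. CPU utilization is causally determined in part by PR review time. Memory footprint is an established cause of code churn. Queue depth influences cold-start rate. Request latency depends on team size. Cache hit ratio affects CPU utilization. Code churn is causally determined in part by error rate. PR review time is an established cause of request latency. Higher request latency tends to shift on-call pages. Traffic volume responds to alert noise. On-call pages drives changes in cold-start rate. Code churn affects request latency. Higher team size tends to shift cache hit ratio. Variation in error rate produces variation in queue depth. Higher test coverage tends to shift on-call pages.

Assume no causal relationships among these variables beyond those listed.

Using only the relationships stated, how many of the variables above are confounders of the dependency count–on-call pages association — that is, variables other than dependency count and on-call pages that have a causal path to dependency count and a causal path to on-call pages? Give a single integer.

The common causes are: PR review time (to dependency count via PR review time → CPU utilization → alert noise → traffic volume → dependency count; to on-call pages via PR review time → request latency → on-call pages); error rate (to dependency count via error rate → traffic volume → dependency count; to on-call pages via error rate → queue depth → request latency → on-call pages); team size (to dependency count via team size → CPU utilization → alert noise → traffic volume → dependency count; to on-call pages via team size → request latency → on-call pages).
Every other variable lacks a causal path to at least one of dependency count and on-call pages.

3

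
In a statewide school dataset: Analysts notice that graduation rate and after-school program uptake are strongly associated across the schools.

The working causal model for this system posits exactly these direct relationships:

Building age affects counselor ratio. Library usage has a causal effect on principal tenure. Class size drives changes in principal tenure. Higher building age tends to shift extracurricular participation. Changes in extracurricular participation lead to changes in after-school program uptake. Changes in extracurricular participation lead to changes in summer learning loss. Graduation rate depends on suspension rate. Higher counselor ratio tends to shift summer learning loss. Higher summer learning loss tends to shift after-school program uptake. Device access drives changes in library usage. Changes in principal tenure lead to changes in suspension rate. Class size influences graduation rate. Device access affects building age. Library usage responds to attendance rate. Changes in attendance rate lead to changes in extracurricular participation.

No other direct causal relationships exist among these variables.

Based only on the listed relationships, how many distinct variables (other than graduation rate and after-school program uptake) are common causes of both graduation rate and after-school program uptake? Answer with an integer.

2

The common causes are: attendance rate (to graduation rate via attendance rate → library usage → principal tenure → suspension rate → graduation rate; to after-school program uptake via attendance rate → extracurricular participation → after-school program uptake); device access (to graduation rate via device access → library usage → principal tenure → suspension rate → graduation rate; to after-school program uptake via device access → building age → extracurricular participation → after-school program uptake).
Every other variable lacks a causal path to at least one of graduation rate and after-school program uptake.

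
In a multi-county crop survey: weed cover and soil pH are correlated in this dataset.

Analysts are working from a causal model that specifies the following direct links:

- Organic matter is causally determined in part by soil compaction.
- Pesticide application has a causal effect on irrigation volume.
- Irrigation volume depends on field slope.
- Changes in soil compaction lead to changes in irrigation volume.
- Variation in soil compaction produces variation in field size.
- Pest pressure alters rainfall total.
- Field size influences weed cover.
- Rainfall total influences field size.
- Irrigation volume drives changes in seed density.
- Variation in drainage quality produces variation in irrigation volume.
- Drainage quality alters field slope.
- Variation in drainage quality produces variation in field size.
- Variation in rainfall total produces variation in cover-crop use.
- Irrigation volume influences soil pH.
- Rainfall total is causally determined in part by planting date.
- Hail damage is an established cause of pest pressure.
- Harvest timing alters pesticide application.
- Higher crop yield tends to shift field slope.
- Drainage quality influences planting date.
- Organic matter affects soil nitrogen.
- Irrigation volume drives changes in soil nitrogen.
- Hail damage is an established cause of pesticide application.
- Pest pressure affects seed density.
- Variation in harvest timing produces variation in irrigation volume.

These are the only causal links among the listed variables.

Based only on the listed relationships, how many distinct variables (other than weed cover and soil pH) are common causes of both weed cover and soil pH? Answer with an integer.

The common causes are: drainage quality (to weed cover via drainage quality → field size → weed cover; to soil pH via drainage quality → irrigation volume → soil pH); hail damage (to weed cover via hail damage → pest pressure → rainfall total → field size → weed cover; to soil pH via hail damage → pesticide application → irrigation volume → soil pH); soil compaction (to weed cover via soil compaction → field size → weed cover; to soil pH via soil compaction → irrigation volume → soil pH).
Every other variable lacks a causal path to at least one of weed cover and soil pH.

3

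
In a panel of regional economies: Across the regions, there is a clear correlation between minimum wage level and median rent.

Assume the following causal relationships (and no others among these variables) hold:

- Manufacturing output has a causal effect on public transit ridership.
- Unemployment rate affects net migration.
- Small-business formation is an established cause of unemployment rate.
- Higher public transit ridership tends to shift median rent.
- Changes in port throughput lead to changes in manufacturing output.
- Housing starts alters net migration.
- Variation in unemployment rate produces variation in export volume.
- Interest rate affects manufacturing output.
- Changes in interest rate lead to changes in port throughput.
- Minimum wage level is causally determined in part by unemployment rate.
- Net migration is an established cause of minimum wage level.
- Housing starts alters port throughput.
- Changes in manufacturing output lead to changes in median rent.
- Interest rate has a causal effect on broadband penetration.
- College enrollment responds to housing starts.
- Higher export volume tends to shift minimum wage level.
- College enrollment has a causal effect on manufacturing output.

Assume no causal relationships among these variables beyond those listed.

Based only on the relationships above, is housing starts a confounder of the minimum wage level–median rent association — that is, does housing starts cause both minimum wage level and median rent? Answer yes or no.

Housing starts has a causal path to minimum wage level (housing starts → net migration → minimum wage level) and to median rent (housing starts → port throughput → manufacturing output → median rent), so it is a common cause of both — a confounder.

yes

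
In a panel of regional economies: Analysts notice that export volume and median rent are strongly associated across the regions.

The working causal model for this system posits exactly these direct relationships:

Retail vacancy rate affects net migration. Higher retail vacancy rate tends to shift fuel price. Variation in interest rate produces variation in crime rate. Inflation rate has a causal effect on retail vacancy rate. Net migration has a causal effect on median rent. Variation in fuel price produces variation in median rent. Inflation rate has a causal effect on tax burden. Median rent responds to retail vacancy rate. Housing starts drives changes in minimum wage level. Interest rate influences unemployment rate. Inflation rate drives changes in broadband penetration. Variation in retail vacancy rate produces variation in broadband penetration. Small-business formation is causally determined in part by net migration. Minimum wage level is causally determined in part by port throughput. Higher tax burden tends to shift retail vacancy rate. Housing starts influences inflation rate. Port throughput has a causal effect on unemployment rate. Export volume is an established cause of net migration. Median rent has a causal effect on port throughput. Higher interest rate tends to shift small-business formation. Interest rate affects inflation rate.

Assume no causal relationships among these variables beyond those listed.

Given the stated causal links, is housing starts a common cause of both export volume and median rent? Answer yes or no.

Housing starts has no stated causal path to export volume. A confounder must cause both variables, so housing starts does not qualify.

no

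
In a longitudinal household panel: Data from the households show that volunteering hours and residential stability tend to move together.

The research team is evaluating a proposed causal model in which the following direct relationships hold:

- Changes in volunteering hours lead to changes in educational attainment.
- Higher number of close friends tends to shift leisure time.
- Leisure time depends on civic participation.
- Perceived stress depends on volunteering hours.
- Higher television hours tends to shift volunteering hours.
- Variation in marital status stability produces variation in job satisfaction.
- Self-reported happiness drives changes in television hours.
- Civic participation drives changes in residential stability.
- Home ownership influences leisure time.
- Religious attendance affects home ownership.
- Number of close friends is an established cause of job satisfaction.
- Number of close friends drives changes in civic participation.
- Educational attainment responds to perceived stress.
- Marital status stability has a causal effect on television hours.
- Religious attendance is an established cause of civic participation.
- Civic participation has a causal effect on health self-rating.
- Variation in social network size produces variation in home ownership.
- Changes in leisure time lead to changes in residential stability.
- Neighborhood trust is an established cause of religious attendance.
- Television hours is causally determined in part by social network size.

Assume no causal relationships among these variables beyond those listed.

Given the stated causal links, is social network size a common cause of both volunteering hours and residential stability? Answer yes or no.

Social network size has a causal path to volunteering hours (social network size → television hours → volunteering hours) and to residential stability (social network size → home ownership → leisure time → residential stability), so it is a common cause of both — a confounder.

yes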